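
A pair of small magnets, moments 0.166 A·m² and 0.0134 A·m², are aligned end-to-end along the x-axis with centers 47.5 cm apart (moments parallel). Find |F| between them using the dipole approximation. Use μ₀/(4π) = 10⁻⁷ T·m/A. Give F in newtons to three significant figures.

On-axis B of dipole 1: B = (μ₀/4π)·2m₁/r³. Force on dipole 2: F = m₂·dB/dr.
dB/dr = −(μ₀/4π)·6m₁/r⁴, so |F| = (μ₀/4π)·6m₁m₂/r⁴.
F = 6(10⁻⁷)(0.166)(0.0134)/(0.475)⁴ = 2.622×10⁻⁸ N.

F ≈ 2.62×10⁻⁸ N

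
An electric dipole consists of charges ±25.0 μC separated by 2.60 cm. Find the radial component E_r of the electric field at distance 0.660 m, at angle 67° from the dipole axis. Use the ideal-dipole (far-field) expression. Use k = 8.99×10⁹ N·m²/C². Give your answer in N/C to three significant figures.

Dipole moment p = qd = (2.50×10⁻⁵ C)(0.0260 m) = 6.50×10⁻⁷ C·m.
For a dipole, E_r = (2kp cosθ)/r³.
kp/r³ = (8.99×10⁹)(6.50×10⁻⁷)/(0.660)³ = 2.033×10⁴ N/C.
E_r = 2·2.033×10⁴·cos67° = 1.588×10⁴ N/C.

E_r ≈ 1.59×10⁴ N/C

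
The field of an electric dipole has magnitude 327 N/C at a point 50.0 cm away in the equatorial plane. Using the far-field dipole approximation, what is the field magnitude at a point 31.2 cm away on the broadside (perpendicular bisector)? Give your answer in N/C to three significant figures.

E ≈ 1350 N/C

Dipole fields scale as 1/r³ in the far field; the geometry is the same at both points.
E₂ = E₁ · (r₁/r₂)³ = 327 · (50.0/31.2)³.
(r₁/r₂)³ = (1.603)³ = 4.116.
E₂ ≈ 1346 N/C.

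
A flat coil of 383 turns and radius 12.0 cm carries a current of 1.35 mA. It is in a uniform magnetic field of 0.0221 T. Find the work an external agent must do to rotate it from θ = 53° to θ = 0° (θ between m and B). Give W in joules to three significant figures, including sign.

W ≈ -2.06×10⁻⁴ J

m = NIA = NIπa² = 383·(0.00135)·π·(0.120)² = 0.02339 A·m².
W_ext = ΔU = −mB cosθ₂ + mB cosθ₁ = mB(cosθ₁ − cosθ₂).
W = (0.02339)(0.0221)·(cos53° − cos0°) = (5.169×10⁻⁴)·(-0.3982) = -2.058×10⁻⁴ J.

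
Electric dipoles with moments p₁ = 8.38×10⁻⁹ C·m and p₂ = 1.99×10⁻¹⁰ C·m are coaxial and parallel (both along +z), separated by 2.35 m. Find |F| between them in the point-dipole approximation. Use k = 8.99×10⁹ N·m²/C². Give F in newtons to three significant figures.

F ≈ 2.95×10⁻⁹ N

On-axis field of dipole 1 at distance r: E = 2kp₁/r³. Force on dipole 2 is F = p₂·dE/dr (gradient along axis).
dE/dr = −6kp₁/r⁴, so |F| = 6kp₁p₂/r⁴ (attractive for aligned moments).
F = 6(8.99×10⁹)(8.38×10⁻⁹)(1.99×10⁻¹⁰)/(2.35)⁴ = 2.949×10⁻⁹ N.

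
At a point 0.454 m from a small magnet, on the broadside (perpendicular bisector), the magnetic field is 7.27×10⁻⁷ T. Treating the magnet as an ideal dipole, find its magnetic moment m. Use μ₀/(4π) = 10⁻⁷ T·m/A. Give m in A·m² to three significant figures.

In the equatorial plane B = (μ₀/4π)·m/r³, so m = Br³·4π/(μ₀).
m = (7.27×10⁻⁷)·(0.454)³ / (10⁻⁷) = 0.6803 A·m².

m ≈ 0.680 A·m²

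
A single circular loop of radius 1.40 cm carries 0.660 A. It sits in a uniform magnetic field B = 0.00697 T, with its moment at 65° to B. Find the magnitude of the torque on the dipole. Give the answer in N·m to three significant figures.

Magnetic moment m = IA = Iπa² = (0.660)·π·(0.0140)² = 4.064×10⁻⁴ A·m².
Torque on a magnetic dipole: τ = mB sinθ.
τ = (4.064×10⁻⁴)(0.00697)·sin65° = 2.567×10⁻⁶ N·m.

τ ≈ 2.57×10⁻⁶ N·m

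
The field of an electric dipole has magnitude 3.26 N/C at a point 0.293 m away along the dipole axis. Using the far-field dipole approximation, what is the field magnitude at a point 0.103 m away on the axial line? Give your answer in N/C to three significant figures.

E ≈ 75.0 N/C

Dipole fields scale as 1/r³ in the far field; the geometry is the same at both points.
E₂ = E₁ · (r₁/r₂)³ = 3.26 · (0.293/0.103)³.
(r₁/r₂)³ = (2.845)³ = 23.02.
E₂ ≈ 75.04 N/C.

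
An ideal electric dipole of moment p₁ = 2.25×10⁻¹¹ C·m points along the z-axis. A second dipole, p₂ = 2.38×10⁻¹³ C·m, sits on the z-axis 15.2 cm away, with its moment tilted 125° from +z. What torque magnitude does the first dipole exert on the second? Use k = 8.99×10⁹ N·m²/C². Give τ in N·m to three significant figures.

τ ≈ 2.25×10⁻¹¹ N·m

The second dipole sits on the axis of the first, so the field there is axial: E₁ = 2kp₁/r³ along +z.
E₁ = 2(8.99×10⁹)(2.25×10⁻¹¹)/(0.152)³ = 115.2 N/C.
Torque on the second dipole: τ = p₂ E₁ sinθ.
τ = (2.38×10⁻¹³)(115.2)·sin125° = 2.246×10⁻¹¹ N·m.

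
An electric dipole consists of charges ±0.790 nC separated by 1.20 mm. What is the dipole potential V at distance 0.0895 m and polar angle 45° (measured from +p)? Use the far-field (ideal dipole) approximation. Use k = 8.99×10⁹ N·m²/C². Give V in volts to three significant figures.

Dipole moment p = qd = (7.90×10⁻¹⁰ C)(0.00120 m) = 9.48×10⁻¹³ C·m.
The dipole potential is V = kp cosθ / r².
V = (8.99×10⁹)(9.48×10⁻¹³)·cos45° / (0.0895)² = 0.7523 V.

V ≈ 0.752 V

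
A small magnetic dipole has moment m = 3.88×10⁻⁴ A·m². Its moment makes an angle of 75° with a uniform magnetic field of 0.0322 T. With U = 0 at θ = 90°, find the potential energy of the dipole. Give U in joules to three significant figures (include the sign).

U = −m·B = −mB cosθ.
U = −(3.88×10⁻⁴)(0.0322)·cos75° = -3.234×10⁻⁶ J.

U ≈ -3.23×10⁻⁶ J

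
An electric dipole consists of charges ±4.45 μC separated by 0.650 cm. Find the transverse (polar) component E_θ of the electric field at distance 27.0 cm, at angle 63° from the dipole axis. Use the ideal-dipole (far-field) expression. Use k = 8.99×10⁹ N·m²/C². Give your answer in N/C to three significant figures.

Dipole moment p = qd = (4.45×10⁻⁶ C)(0.00650 m) = 2.893×10⁻⁸ C·m.
For a dipole, E_θ = (kp sinθ)/r³.
kp/r³ = (8.99×10⁹)(2.893×10⁻⁸)/(0.270)³ = 1.321×10⁴ N/C.
E_θ = 1.321×10⁴·sin63° = 1.177×10⁴ N/C.

E_θ ≈ 1.18×10⁴ N/C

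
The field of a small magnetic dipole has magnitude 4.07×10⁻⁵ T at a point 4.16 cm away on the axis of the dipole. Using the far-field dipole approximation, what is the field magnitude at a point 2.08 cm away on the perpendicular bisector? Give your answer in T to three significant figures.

B ≈ 1.63×10⁻⁴ T

Dipole fields scale as 1/r³ in the far field.
The axial field is twice the equatorial field at the same r, so the geometry factor is 1/2.
B₂ = B₁ · (1/2) · (r₁/r₂)³ = 4.07×10⁻⁵ · 0.5 · (4.16/2.08)³.
(r₁/r₂)³ = (2)³ = 8.
B₂ ≈ 1.628×10⁻⁴ T.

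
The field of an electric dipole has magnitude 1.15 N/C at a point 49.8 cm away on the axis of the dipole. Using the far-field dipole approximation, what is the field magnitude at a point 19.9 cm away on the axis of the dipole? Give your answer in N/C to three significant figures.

E ≈ 18.0 N/C

Dipole fields scale as 1/r³ in the far field; the geometry is the same at both points.
E₂ = E₁ · (r₁/r₂)³ = 1.15 · (49.8/19.9)³.
(r₁/r₂)³ = (2.503)³ = 15.67.
E₂ ≈ 18.02 N/C.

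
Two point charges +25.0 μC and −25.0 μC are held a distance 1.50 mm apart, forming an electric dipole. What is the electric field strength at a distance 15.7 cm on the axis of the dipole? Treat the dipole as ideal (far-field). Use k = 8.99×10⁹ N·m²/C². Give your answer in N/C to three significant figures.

Dipole moment p = qd = (2.50×10⁻⁵ C)(0.00150 m) = 3.75×10⁻⁸ C·m.
On the dipole axis E = 2kp/r³.
E = 2·(8.99×10⁹)(3.75×10⁻⁸) / (0.157)³ = 1.742×10⁵ N/C.

E ≈ 1.74×10⁵ N/C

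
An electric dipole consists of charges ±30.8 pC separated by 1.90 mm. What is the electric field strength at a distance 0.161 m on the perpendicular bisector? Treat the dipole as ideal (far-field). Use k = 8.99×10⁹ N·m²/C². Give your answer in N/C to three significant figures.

E ≈ 0.126 N/C

Dipole moment p = qd = (3.08×10⁻¹¹ C)(0.00190 m) = 5.852×10⁻¹⁴ C·m.
On the perpendicular bisector E = kp/r³ (half the axial value at the same distance).
E = (8.99×10⁹)(5.852×10⁻¹⁴) / (0.161)³ = 0.1261 N/C.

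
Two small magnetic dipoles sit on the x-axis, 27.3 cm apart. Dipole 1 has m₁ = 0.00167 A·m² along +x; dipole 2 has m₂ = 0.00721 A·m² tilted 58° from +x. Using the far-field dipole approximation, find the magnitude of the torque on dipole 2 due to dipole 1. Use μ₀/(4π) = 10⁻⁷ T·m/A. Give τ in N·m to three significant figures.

Dipole B is on the axis of dipole A, so B₁ there is axial: B₁ = (μ₀/4π)·2m₁/r³ along +x.
B₁ = 2(10⁻⁷)(0.00167)/(0.273)³ = 1.642×10⁻⁸ T.
τ = m₂ B₁ sinθ.
τ = (0.00721)(1.642×10⁻⁸)·sin58° = 1.004×10⁻¹⁰ N·m.

τ ≈ 1.00×10⁻¹⁰ N·m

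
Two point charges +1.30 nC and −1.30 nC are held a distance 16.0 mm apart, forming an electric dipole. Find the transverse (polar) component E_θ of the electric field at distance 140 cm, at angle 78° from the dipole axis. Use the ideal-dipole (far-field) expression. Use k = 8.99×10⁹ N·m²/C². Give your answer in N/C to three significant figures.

Dipole moment p = qd = (1.30×10⁻⁹ C)(0.0160 m) = 2.08×10⁻¹¹ C·m.
For a dipole, E_θ = (kp sinθ)/r³.
kp/r³ = (8.99×10⁹)(2.08×10⁻¹¹)/(1.40)³ = 0.06815 N/C.
E_θ = 0.06815·sin78° = 0.06666 N/C.

E_θ ≈ 0.0667 N/C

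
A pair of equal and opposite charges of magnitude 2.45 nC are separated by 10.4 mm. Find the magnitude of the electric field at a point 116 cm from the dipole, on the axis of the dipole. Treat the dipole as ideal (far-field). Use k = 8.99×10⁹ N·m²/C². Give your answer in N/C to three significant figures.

Dipole moment p = qd = (2.45×10⁻⁹ C)(0.0104 m) = 2.548×10⁻¹¹ C·m.
On the dipole axis E = 2kp/r³.
E = 2·(8.99×10⁹)(2.548×10⁻¹¹) / (1.16)³ = 0.2935 N/C.

E ≈ 0.294 N/C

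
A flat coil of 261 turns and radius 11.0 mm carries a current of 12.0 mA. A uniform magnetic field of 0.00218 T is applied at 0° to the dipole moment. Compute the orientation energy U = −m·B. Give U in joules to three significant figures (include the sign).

U ≈ -2.60×10⁻⁶ J

m = NIA = NIπa² = 261·(0.0120)·π·(0.0110)² = 0.001191 A·m².
U = −m·B = −mB cosθ.
U = −(0.001191)(0.00218)·cos0° = -2.596×10⁻⁶ J.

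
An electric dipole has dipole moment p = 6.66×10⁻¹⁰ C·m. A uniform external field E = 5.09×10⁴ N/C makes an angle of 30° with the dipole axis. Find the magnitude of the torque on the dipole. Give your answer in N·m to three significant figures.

Torque on an electric dipole: τ = pE sinθ.
τ = (6.66×10⁻¹⁰)(5.09×10⁴)·sin30° = 1.695×10⁻⁵ N·m.

τ ≈ 1.69×10⁻⁵ N·m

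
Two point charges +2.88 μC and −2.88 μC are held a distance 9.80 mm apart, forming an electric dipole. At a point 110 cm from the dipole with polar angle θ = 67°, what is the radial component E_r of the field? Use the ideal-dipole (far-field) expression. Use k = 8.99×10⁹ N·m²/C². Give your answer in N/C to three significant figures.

Dipole moment p = qd = (2.88×10⁻⁶ C)(0.00980 m) = 2.822×10⁻⁸ C·m.
For a dipole, E_r = (2kp cosθ)/r³.
kp/r³ = (8.99×10⁹)(2.822×10⁻⁸)/(1.10)³ = 190.6 N/C.
E_r = 2·190.6·cos67° = 149.0 N/C.

E_r ≈ 149 N/C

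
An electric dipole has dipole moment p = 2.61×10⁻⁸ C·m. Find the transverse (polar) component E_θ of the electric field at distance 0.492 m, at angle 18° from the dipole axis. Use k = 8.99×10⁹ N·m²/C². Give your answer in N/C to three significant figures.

For a dipole, E_θ = (kp sinθ)/r³.
kp/r³ = (8.99×10⁹)(2.61×10⁻⁸)/(0.492)³ = 1970 N/C.
E_θ = 1970·sin18° = 608.8 N/C.

E_θ ≈ 609 N/C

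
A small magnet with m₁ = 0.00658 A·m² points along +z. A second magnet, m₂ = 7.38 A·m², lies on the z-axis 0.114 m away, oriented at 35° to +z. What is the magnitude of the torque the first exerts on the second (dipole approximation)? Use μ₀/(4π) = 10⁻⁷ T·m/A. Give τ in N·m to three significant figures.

Dipole B is on the axis of dipole A, so B₁ there is axial: B₁ = (μ₀/4π)·2m₁/r³ along +z.
B₁ = 2(10⁻⁷)(0.00658)/(0.114)³ = 8.883×10⁻⁷ T.
τ = m₂ B₁ sinθ.
τ = (7.38)(8.883×10⁻⁷)·sin35° = 3.760×10⁻⁶ N·m.

τ ≈ 3.76×10⁻⁶ N·m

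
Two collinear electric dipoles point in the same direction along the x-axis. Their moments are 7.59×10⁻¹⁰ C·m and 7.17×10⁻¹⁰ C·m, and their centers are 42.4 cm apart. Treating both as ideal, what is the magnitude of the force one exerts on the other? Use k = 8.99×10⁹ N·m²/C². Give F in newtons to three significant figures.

F ≈ 9.08×10⁻⁷ N

On-axis field of dipole 1 at distance r: E = 2kp₁/r³. Force on dipole 2 is F = p₂·dE/dr (gradient along axis).
dE/dr = −6kp₁/r⁴, so |F| = 6kp₁p₂/r⁴ (attractive for aligned moments).
F = 6(8.99×10⁹)(7.59×10⁻¹⁰)(7.17×10⁻¹⁰)/(0.424)⁴ = 9.083×10⁻⁷ N.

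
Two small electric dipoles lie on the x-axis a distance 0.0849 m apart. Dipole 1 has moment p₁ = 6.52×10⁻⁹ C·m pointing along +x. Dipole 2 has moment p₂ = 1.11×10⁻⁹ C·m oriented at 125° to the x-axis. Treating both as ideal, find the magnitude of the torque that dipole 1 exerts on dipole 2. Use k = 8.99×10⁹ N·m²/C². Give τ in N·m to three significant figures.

The second dipole sits on the axis of the first, so the field there is axial: E₁ = 2kp₁/r³ along +x.
E₁ = 2(8.99×10⁹)(6.52×10⁻⁹)/(0.0849)³ = 1.916×10⁵ N/C.
Torque on the second dipole: τ = p₂ E₁ sinθ.
τ = (1.11×10⁻⁹)(1.916×10⁵)·sin125° = 1.742×10⁻⁴ N·m.

τ ≈ 1.74×10⁻⁴ N·m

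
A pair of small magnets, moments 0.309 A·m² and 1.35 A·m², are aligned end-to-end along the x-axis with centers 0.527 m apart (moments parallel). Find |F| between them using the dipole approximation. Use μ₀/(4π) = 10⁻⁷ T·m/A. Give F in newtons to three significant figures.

F ≈ 3.24×10⁻⁶ N

On-axis B of dipole 1: B = (μ₀/4π)·2m₁/r³. Force on dipole 2: F = m₂·dB/dr.
dB/dr = −(μ₀/4π)·6m₁/r⁴, so |F| = (μ₀/4π)·6m₁m₂/r⁴.
F = 6(10⁻⁷)(0.309)(1.35)/(0.527)⁴ = 3.245×10⁻⁶ N.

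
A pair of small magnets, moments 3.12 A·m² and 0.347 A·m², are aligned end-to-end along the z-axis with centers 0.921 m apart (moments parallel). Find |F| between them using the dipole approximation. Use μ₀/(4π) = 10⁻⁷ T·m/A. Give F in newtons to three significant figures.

F ≈ 9.03×10⁻⁷ N

On-axis B of dipole 1: B = (μ₀/4π)·2m₁/r³. Force on dipole 2: F = m₂·dB/dr.
dB/dr = −(μ₀/4π)·6m₁/r⁴, so |F| = (μ₀/4π)·6m₁m₂/r⁴.
F = 6(10⁻⁷)(3.12)(0.347)/(0.921)⁴ = 9.028×10⁻⁷ N.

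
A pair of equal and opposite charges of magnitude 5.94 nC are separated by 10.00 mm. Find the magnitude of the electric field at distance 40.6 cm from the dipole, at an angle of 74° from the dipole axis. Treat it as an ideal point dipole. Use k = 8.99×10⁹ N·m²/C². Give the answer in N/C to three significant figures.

E ≈ 8.84 N/C

Dipole moment p = qd = (5.94×10⁻⁹ C)(0.0100 m) = 5.94×10⁻¹¹ C·m.
At angle θ the dipole field magnitude is E = (kp/r³)·√(1 + 3cos²θ).
kp/r³ = (8.99×10⁹)(5.94×10⁻¹¹) / (0.406)³ = 7.979 N/C.
√(1 + 3cos²74°) = √(1 + 3·0.0760) = √1.2279 ≈ 1.1081.
E ≈ 7.979 × 1.108 = 8.842 N/C.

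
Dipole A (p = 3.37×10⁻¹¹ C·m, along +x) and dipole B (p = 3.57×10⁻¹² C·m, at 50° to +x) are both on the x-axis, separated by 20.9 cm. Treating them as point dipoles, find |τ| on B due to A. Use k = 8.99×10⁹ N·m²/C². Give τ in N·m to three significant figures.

τ ≈ 1.82×10⁻¹⁰ N·m

The second dipole sits on the axis of the first, so the field there is axial: E₁ = 2kp₁/r³ along +x.
E₁ = 2(8.99×10⁹)(3.37×10⁻¹¹)/(0.209)³ = 66.37 N/C.
Torque on the second dipole: τ = p₂ E₁ sinθ.
τ = (3.57×10⁻¹²)(66.37)·sin50° = 1.815×10⁻¹⁰ N·m.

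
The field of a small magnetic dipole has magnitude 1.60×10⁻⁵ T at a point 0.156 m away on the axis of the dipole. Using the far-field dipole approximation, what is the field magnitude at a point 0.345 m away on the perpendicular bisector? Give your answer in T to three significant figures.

Dipole fields scale as 1/r³ in the far field.
The axial field is twice the equatorial field at the same r, so the geometry factor is 1/2.
B₂ = B₁ · (1/2) · (r₁/r₂)³ = 1.60×10⁻⁵ · 0.5 · (0.156/0.345)³.
(r₁/r₂)³ = (0.4522)³ = 0.09245.
B₂ ≈ 7.396×10⁻⁷ T.

B ≈ 7.40×10⁻⁷ T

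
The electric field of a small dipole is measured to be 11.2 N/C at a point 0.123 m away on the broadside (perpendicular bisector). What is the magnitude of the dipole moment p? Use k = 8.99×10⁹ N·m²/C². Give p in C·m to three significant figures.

In the equatorial plane E = kp/r³, so p = Er³/(k).
p = (11.2)·(0.123)³ / (8.99×10⁹) = 2.318×10⁻¹² C·m.

p ≈ 2.32×10⁻¹² C·m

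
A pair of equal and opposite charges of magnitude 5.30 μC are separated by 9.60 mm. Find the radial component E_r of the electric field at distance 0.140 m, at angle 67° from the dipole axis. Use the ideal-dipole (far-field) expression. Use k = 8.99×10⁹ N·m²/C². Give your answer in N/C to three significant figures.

E_r ≈ 1.30×10⁵ N/C

Dipole moment p = qd = (5.30×10⁻⁶ C)(0.00960 m) = 5.088×10⁻⁸ C·m.
For a dipole, E_r = (2kp cosθ)/r³.
kp/r³ = (8.99×10⁹)(5.088×10⁻⁸)/(0.140)³ = 1.667×10⁵ N/C.
E_r = 2·1.667×10⁵·cos67° = 1.303×10⁵ N/C.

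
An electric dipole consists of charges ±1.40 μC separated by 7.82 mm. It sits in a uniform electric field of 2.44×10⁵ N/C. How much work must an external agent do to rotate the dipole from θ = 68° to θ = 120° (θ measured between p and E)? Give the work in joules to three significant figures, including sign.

Dipole moment p = qd = (1.40×10⁻⁶ C)(0.00782 m) = 1.095×10⁻⁸ C·m.
W_ext = ΔU = U(θ₂) − U(θ₁) = −pE cosθ₂ − (−pE cosθ₁) = pE(cosθ₁ − cosθ₂).
W = (1.095×10⁻⁸)(2.44×10⁵)·(cos68° − cos120°) = (0.002672)·(+0.8746) = 0.002337 J.

W ≈ 0.00234 J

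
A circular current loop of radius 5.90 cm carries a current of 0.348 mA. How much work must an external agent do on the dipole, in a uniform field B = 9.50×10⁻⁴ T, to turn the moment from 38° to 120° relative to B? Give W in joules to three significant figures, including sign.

W ≈ 4.66×10⁻⁹ J

Magnetic moment m = IA = Iπa² = (3.48×10⁻⁴)·π·(0.0590)² = 3.806×10⁻⁶ A·m².
W_ext = ΔU = −mB cosθ₂ + mB cosθ₁ = mB(cosθ₁ − cosθ₂).
W = (3.806×10⁻⁶)(9.50×10⁻⁴)·(cos38° − cos120°) = (3.616×10⁻⁹)·(+1.2880) = 4.657×10⁻⁹ J.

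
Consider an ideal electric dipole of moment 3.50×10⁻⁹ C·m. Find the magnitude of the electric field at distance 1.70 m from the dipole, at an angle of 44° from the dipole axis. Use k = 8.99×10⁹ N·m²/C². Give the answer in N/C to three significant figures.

E ≈ 10.2 N/C

At angle θ the dipole field magnitude is E = (kp/r³)·√(1 + 3cos²θ).
kp/r³ = (8.99×10⁹)(3.50×10⁻⁹) / (1.70)³ = 6.404 N/C.
√(1 + 3cos²44°) = √(1 + 3·0.5174) = √2.5523 ≈ 1.5976.
E ≈ 6.404 × 1.598 = 10.23 N/C.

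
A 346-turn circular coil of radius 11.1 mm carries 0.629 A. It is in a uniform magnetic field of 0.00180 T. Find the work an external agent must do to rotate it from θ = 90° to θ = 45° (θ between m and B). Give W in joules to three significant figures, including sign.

m = NIA = NIπa² = 346·(0.629)·π·(0.0111)² = 0.08424 A·m².
W_ext = ΔU = −mB cosθ₂ + mB cosθ₁ = mB(cosθ₁ − cosθ₂).
W = (0.08424)(0.00180)·(cos90° − cos45°) = (1.516×10⁻⁴)·(-0.7071) = -1.072×10⁻⁴ J.

W ≈ -1.07×10⁻⁴ J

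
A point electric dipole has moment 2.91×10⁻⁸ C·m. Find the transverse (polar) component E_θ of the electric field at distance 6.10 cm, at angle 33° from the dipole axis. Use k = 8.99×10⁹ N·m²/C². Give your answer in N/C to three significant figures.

E_θ ≈ 6.28×10⁵ N/C

For a dipole, E_θ = (kp sinθ)/r³.
kp/r³ = (8.99×10⁹)(2.91×10⁻⁸)/(0.0610)³ = 1.153×10⁶ N/C.
E_θ = 1.153×10⁶·sin33° = 6.277×10⁵ N/C.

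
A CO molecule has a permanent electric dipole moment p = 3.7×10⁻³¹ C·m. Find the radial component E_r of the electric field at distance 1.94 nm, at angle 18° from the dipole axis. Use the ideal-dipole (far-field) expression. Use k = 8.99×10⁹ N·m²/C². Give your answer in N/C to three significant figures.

For a dipole, E_r = (2kp cosθ)/r³.
kp/r³ = (8.99×10⁹)(3.70×10⁻³¹)/(1.94×10⁻⁹)³ = 4.556×10⁵ N/C.
E_r = 2·4.556×10⁵·cos18° = 8.665×10⁵ N/C.

E_r ≈ 8.67×10⁵ N/C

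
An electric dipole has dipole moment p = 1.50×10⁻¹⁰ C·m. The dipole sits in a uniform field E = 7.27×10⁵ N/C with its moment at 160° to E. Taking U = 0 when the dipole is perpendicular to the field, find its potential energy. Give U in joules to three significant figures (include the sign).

U = −p·E = −pE cosθ.
U = −(1.50×10⁻¹⁰)(7.27×10⁵)·cos160° = 1.025×10⁻⁴ J.

U ≈ 1.02×10⁻⁴ J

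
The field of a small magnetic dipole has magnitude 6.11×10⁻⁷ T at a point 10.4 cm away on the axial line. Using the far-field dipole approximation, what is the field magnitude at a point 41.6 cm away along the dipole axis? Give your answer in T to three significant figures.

B ≈ 9.55×10⁻⁹ T

Dipole fields scale as 1/r³ in the far field; the geometry is the same at both points.
B₂ = B₁ · (r₁/r₂)³ = 6.11×10⁻⁷ · (10.4/41.6)³.
(r₁/r₂)³ = (0.25)³ = 0.01562.
B₂ ≈ 9.547×10⁻⁹ T.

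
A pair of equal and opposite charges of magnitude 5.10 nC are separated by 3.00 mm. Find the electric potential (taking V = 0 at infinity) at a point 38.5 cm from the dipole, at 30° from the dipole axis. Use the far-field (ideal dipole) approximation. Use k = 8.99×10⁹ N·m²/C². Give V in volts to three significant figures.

V ≈ 0.804 V

Dipole moment p = qd = (5.10×10⁻⁹ C)(0.00300 m) = 1.53×10⁻¹¹ C·m.
The dipole potential is V = kp cosθ / r².
V = (8.99×10⁹)(1.53×10⁻¹¹)·cos30° / (0.385)² = 0.8036 V.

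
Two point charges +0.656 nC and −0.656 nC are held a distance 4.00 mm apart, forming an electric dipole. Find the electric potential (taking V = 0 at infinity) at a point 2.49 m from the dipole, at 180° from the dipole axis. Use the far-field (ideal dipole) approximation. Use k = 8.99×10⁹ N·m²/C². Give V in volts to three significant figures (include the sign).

Dipole moment p = qd = (6.56×10⁻¹⁰ C)(0.00400 m) = 2.624×10⁻¹² C·m.
The dipole potential is V = kp cosθ / r².
V = (8.99×10⁹)(2.624×10⁻¹²)·cos180° / (2.49)² = -0.003805 V.

V ≈ -0.00380 V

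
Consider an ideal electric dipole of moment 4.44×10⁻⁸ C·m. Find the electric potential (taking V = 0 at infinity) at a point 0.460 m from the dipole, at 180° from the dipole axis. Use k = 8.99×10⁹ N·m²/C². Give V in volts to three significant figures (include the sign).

V ≈ -1890 V

The dipole potential is V = kp cosθ / r².
V = (8.99×10⁹)(4.44×10⁻⁸)·cos180° / (0.460)² = -1886 V.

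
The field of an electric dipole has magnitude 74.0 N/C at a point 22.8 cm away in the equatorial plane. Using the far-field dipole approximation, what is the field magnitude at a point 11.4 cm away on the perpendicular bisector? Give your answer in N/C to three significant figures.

Dipole fields scale as 1/r³ in the far field; the geometry is the same at both points.
E₂ = E₁ · (r₁/r₂)³ = 74.0 · (22.8/11.4)³.
(r₁/r₂)³ = (2)³ = 8.
E₂ ≈ 592.0 N/C.

E ≈ 592 N/C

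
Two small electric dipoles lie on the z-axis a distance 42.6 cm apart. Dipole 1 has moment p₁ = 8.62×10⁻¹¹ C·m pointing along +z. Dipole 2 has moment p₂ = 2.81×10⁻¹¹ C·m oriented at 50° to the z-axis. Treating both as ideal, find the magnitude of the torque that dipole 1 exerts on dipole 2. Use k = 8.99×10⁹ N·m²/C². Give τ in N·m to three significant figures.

τ ≈ 4.32×10⁻¹⁰ N·m

The second dipole sits on the axis of the first, so the field there is axial: E₁ = 2kp₁/r³ along +z.
E₁ = 2(8.99×10⁹)(8.62×10⁻¹¹)/(0.426)³ = 20.05 N/C.
Torque on the second dipole: τ = p₂ E₁ sinθ.
τ = (2.81×10⁻¹¹)(20.05)·sin50° = 4.315×10⁻¹⁰ N·m.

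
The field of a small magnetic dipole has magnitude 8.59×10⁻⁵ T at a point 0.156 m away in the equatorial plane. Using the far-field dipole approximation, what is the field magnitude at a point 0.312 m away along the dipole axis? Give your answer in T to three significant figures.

Dipole fields scale as 1/r³ in the far field.
The axial field is twice the equatorial field at the same r, so the geometry factor is 2/1.
B₂ = B₁ · (2/1) · (r₁/r₂)³ = 8.59×10⁻⁵ · 2 · (0.156/0.312)³.
(r₁/r₂)³ = (0.5)³ = 0.125.
B₂ ≈ 2.148×10⁻⁵ T.

B ≈ 2.15×10⁻⁵ T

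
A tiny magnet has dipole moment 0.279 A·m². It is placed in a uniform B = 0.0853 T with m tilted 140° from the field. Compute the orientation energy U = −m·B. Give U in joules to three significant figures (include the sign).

U ≈ 0.0182 J

U = −m·B = −mB cosθ.
U = −(0.279)(0.0853)·cos140° = 0.01823 J.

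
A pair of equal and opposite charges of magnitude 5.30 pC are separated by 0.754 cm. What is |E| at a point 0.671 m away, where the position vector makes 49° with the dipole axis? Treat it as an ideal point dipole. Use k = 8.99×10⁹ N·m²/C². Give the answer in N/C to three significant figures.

Dipole moment p = qd = (5.30×10⁻¹² C)(0.00754 m) = 3.996×10⁻¹⁴ C·m.
At angle θ the dipole field magnitude is E = (kp/r³)·√(1 + 3cos²θ).
kp/r³ = (8.99×10⁹)(3.996×10⁻¹⁴) / (0.671)³ = 0.001189 N/C.
√(1 + 3cos²49°) = √(1 + 3·0.4304) = √2.2912 ≈ 1.5137.
E ≈ 0.001189 × 1.514 = 0.001800 N/C.

E ≈ 0.00180 N/C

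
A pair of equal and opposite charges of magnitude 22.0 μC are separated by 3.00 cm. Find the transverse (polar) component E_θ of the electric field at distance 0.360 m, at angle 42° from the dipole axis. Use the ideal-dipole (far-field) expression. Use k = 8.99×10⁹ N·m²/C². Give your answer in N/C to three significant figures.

E_θ ≈ 8.51×10⁴ N/C

Dipole moment p = qd = (2.20×10⁻⁵ C)(0.0300 m) = 6.60×10⁻⁷ C·m.
For a dipole, E_θ = (kp sinθ)/r³.
kp/r³ = (8.99×10⁹)(6.60×10⁻⁷)/(0.360)³ = 1.272×10⁵ N/C.
E_θ = 1.272×10⁵·sin42° = 8.510×10⁴ N/C.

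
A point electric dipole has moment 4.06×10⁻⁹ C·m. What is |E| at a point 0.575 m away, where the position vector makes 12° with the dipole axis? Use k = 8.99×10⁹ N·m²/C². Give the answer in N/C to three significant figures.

At angle θ the dipole field magnitude is E = (kp/r³)·√(1 + 3cos²θ).
kp/r³ = (8.99×10⁹)(4.06×10⁻⁹) / (0.575)³ = 192.0 N/C.
√(1 + 3cos²12°) = √(1 + 3·0.9568) = √3.8703 ≈ 1.9673.
E ≈ 192.0 × 1.967 = 377.7 N/C.

E ≈ 378 N/C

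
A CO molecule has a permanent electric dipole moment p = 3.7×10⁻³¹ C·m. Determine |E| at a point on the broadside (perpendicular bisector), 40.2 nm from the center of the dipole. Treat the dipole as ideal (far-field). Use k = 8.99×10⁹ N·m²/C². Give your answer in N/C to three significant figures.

E ≈ 51.2 N/C

On the perpendicular bisector E = kp/r³ (half the axial value at the same distance).
E = (8.99×10⁹)(3.70×10⁻³¹) / (4.02×10⁻⁸)³ = 51.20 N/C.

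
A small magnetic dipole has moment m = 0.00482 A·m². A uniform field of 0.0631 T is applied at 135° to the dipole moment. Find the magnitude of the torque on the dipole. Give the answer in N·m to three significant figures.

τ ≈ 2.15×10⁻⁴ N·m

Torque on a magnetic dipole: τ = mB sinθ.
τ = (0.00482)(0.0631)·sin135° = 2.151×10⁻⁴ N·m.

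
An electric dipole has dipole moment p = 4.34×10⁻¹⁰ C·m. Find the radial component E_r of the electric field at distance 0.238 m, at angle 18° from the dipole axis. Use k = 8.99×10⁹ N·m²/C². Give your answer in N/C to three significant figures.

E_r ≈ 550 N/C

For a dipole, E_r = (2kp cosθ)/r³.
kp/r³ = (8.99×10⁹)(4.34×10⁻¹⁰)/(0.238)³ = 289.4 N/C.
E_r = 2·289.4·cos18° = 550.5 N/C.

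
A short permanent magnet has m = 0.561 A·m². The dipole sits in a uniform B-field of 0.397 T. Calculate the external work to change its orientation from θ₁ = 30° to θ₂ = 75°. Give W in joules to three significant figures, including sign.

W ≈ 0.135 J

W_ext = ΔU = −mB cosθ₂ + mB cosθ₁ = mB(cosθ₁ − cosθ₂).
W = (0.561)(0.397)·(cos30° − cos75°) = (0.2227)·(+0.6072) = 0.1352 J.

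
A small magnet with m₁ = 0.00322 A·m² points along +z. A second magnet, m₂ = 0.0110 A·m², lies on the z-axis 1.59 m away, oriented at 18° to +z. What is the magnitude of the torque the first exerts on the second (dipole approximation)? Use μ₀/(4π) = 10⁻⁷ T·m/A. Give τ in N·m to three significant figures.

Dipole B is on the axis of dipole A, so B₁ there is axial: B₁ = (μ₀/4π)·2m₁/r³ along +z.
B₁ = 2(10⁻⁷)(0.00322)/(1.59)³ = 1.602×10⁻¹⁰ T.
τ = m₂ B₁ sinθ.
τ = (0.0110)(1.602×10⁻¹⁰)·sin18° = 5.446×10⁻¹³ N·m.

τ ≈ 5.45×10⁻¹³ N·m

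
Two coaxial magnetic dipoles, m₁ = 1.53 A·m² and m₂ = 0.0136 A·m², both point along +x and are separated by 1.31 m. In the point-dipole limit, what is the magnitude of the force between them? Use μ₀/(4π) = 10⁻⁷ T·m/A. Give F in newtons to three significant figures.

On-axis B of dipole 1: B = (μ₀/4π)·2m₁/r³. Force on dipole 2: F = m₂·dB/dr.
dB/dr = −(μ₀/4π)·6m₁/r⁴, so |F| = (μ₀/4π)·6m₁m₂/r⁴.
F = 6(10⁻⁷)(1.53)(0.0136)/(1.31)⁴ = 4.239×10⁻⁹ N.

F ≈ 4.24×10⁻⁹ N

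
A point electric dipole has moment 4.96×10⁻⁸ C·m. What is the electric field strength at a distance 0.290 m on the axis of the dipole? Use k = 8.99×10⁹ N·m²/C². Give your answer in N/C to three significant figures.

On the dipole axis E = 2kp/r³.
E = 2·(8.99×10⁹)(4.96×10⁻⁸) / (0.290)³ = 3.657×10⁴ N/C.

E ≈ 3.66×10⁴ N/C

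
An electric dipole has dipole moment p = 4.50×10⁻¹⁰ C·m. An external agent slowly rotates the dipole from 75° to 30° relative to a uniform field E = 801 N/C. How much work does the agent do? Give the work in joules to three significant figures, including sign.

W ≈ -2.19×10⁻⁷ J

W_ext = ΔU = U(θ₂) − U(θ₁) = −pE cosθ₂ − (−pE cosθ₁) = pE(cosθ₁ − cosθ₂).
W = (4.50×10⁻¹⁰)(801)·(cos75° − cos30°) = (3.604×10⁻⁷)·(-0.6072) = -2.189×10⁻⁷ J.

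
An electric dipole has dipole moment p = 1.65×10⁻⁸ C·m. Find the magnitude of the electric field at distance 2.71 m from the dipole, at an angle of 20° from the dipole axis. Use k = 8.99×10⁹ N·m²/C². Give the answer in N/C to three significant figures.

At angle θ the dipole field magnitude is E = (kp/r³)·√(1 + 3cos²θ).
kp/r³ = (8.99×10⁹)(1.65×10⁻⁸) / (2.71)³ = 7.453 N/C.
√(1 + 3cos²20°) = √(1 + 3·0.8830) = √3.6491 ≈ 1.9103.
E ≈ 7.453 × 1.910 = 14.24 N/C.

E ≈ 14.2 N/C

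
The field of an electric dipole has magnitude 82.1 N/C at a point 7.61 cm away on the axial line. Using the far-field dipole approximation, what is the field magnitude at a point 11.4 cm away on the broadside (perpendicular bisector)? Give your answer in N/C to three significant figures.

E ≈ 12.2 N/C

Dipole fields scale as 1/r³ in the far field.
The axial field is twice the equatorial field at the same r, so the geometry factor is 1/2.
E₂ = E₁ · (1/2) · (r₁/r₂)³ = 82.1 · 0.5 · (7.61/11.4)³.
(r₁/r₂)³ = (0.6675)³ = 0.2975.
E₂ ≈ 12.21 N/C.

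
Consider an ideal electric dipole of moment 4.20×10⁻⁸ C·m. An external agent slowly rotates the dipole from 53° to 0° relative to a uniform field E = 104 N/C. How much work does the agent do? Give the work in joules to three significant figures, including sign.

W ≈ -1.74×10⁻⁶ J

W_ext = ΔU = U(θ₂) − U(θ₁) = −pE cosθ₂ − (−pE cosθ₁) = pE(cosθ₁ − cosθ₂).
W = (4.20×10⁻⁸)(104)·(cos53° − cos0°) = (4.368×10⁻⁶)·(-0.3982) = -1.739×10⁻⁶ J.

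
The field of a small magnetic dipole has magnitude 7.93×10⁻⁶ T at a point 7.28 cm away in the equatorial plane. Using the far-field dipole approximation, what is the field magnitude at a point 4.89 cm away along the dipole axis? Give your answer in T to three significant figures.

Dipole fields scale as 1/r³ in the far field.
The axial field is twice the equatorial field at the same r, so the geometry factor is 2/1.
B₂ = B₁ · (2/1) · (r₁/r₂)³ = 7.93×10⁻⁶ · 2 · (7.28/4.89)³.
(r₁/r₂)³ = (1.489)³ = 3.3.
B₂ ≈ 5.233×10⁻⁵ T.

B ≈ 5.23×10⁻⁵ T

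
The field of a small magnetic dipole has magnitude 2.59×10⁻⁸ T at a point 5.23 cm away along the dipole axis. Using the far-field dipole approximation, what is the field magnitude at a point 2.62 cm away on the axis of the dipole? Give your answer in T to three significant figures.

B ≈ 2.06×10⁻⁷ T

Dipole fields scale as 1/r³ in the far field; the geometry is the same at both points.
B₂ = B₁ · (r₁/r₂)³ = 2.59×10⁻⁸ · (5.23/2.62)³.
(r₁/r₂)³ = (1.996)³ = 7.954.
B₂ ≈ 2.060×10⁻⁷ T.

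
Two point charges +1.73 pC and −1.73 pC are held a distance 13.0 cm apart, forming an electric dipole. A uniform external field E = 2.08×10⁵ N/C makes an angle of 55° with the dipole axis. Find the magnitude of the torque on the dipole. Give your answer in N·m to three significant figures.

Dipole moment p = qd = (1.73×10⁻¹² C)(0.130 m) = 2.249×10⁻¹³ C·m.
Torque on an electric dipole: τ = pE sinθ.
τ = (2.249×10⁻¹³)(2.08×10⁵)·sin55° = 3.832×10⁻⁸ N·m.

τ ≈ 3.83×10⁻⁸ N·m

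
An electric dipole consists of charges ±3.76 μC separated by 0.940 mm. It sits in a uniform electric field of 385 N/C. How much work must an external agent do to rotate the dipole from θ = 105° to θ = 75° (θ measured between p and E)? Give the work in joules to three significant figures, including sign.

W ≈ -7.04×10⁻⁷ J

Dipole moment p = qd = (3.76×10⁻⁶ C)(9.40×10⁻⁴ m) = 3.534×10⁻⁹ C·m.
W_ext = ΔU = U(θ₂) − U(θ₁) = −pE cosθ₂ − (−pE cosθ₁) = pE(cosθ₁ − cosθ₂).
W = (3.534×10⁻⁹)(385)·(cos105° − cos75°) = (1.361×10⁻⁶)·(-0.5176) = -7.043×10⁻⁷ J.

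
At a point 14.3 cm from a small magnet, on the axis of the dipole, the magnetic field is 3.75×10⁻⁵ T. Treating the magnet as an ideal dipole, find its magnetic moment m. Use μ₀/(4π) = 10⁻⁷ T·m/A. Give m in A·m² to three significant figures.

m ≈ 0.548 A·m²

On axis B = (μ₀/4π)·2m/r³, so m = Br³·4π/(μ₀·2).
m = (3.75×10⁻⁵)·(0.143)³ / (2·10⁻⁷) = 0.5483 A·m².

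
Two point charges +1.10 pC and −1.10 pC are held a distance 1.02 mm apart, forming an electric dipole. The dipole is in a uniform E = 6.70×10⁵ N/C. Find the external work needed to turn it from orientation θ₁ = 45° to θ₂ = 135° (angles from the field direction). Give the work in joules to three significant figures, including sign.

W ≈ 1.06×10⁻⁹ J

Dipole moment p = qd = (1.10×10⁻¹² C)(0.00102 m) = 1.122×10⁻¹⁵ C·m.
W_ext = ΔU = U(θ₂) − U(θ₁) = −pE cosθ₂ − (−pE cosθ₁) = pE(cosθ₁ − cosθ₂).
W = (1.122×10⁻¹⁵)(6.70×10⁵)·(cos45° − cos135°) = (7.517×10⁻¹⁰)·(+1.4142) = 1.063×10⁻⁹ J.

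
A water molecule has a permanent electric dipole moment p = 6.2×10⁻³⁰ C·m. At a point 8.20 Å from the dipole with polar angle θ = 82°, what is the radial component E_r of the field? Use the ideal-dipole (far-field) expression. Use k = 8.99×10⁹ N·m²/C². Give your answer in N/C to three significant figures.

For a dipole, E_r = (2kp cosθ)/r³.
kp/r³ = (8.99×10⁹)(6.20×10⁻³⁰)/(8.20×10⁻¹⁰)³ = 1.011×10⁸ N/C.
E_r = 2·1.011×10⁸·cos82° = 2.814×10⁷ N/C.

E_r ≈ 2.81×10⁷ N/C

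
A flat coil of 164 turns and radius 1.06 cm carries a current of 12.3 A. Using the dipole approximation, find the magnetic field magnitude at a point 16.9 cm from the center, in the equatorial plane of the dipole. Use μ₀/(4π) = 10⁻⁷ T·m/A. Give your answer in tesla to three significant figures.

m = NIA = NIπa² = 164·(12.3)·π·(0.0106)² = 0.7121 A·m².
In the equatorial plane B = (μ₀/4π)·m/r³ (half the axial value).
B = (10⁻⁷)·(0.7121) / (0.169)³ = 1.475×10⁻⁵ T.

B ≈ 1.48×10⁻⁵ T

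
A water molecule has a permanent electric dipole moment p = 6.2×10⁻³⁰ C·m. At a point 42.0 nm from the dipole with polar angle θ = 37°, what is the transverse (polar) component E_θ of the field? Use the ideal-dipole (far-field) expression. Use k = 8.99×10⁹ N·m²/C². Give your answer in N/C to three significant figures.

E_θ ≈ 453 N/C

For a dipole, E_θ = (kp sinθ)/r³.
kp/r³ = (8.99×10⁹)(6.20×10⁻³⁰)/(4.20×10⁻⁸)³ = 752.3 N/C.
E_θ = 752.3·sin37° = 452.8 N/C.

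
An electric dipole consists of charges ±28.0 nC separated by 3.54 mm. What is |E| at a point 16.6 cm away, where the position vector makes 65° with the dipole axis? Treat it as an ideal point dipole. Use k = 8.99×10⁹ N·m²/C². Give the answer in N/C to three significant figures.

E ≈ 241 N/C

Dipole moment p = qd = (2.80×10⁻⁸ C)(0.00354 m) = 9.912×10⁻¹¹ C·m.
At angle θ the dipole field magnitude is E = (kp/r³)·√(1 + 3cos²θ).
kp/r³ = (8.99×10⁹)(9.912×10⁻¹¹) / (0.166)³ = 194.8 N/C.
√(1 + 3cos²65°) = √(1 + 3·0.1786) = √1.5358 ≈ 1.2393.
E ≈ 194.8 × 1.239 = 241.4 N/C.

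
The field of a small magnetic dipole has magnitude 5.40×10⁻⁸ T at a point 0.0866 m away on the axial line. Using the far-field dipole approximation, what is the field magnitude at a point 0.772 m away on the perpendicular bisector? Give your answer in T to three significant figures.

Dipole fields scale as 1/r³ in the far field.
The axial field is twice the equatorial field at the same r, so the geometry factor is 1/2.
B₂ = B₁ · (1/2) · (r₁/r₂)³ = 5.40×10⁻⁸ · 0.5 · (0.0866/0.772)³.
(r₁/r₂)³ = (0.1122)³ = 0.001412.
B₂ ≈ 3.811×10⁻¹¹ T.

B ≈ 3.81×10⁻¹¹ T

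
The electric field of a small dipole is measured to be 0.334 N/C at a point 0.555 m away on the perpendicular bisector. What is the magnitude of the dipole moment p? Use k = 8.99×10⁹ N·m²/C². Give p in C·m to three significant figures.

p ≈ 6.35×10⁻¹² C·m

In the equatorial plane E = kp/r³, so p = Er³/(k).
p = (0.334)·(0.555)³ / (8.99×10⁹) = 6.351×10⁻¹² C·m.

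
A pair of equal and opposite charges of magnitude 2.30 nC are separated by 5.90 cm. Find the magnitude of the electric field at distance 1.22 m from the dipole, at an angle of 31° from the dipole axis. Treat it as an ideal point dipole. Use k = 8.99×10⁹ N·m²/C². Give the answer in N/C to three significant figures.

Dipole moment p = qd = (2.30×10⁻⁹ C)(0.0590 m) = 1.357×10⁻¹⁰ C·m.
At angle θ the dipole field magnitude is E = (kp/r³)·√(1 + 3cos²θ).
kp/r³ = (8.99×10⁹)(1.357×10⁻¹⁰) / (1.22)³ = 0.6718 N/C.
√(1 + 3cos²31°) = √(1 + 3·0.7347) = √3.2042 ≈ 1.7900.
E ≈ 0.6718 × 1.790 = 1.203 N/C.

E ≈ 1.20 N/C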